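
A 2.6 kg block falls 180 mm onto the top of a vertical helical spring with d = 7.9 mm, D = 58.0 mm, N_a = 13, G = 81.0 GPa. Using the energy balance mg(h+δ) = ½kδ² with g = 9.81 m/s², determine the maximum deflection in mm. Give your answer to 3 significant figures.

26.0 mm

k = Gd⁴/(8D³N_a) = (81.0×10³)(7.9⁴)/(8·58.0³·13) = 15.548 N/mm
W = mg = 2.6 × 9.81 = 25.506 N
½kδ² − Wδ − Wh = 0 → δ = (W + √(W² + 2kWh))/k
δ = (25.506 + √(650.56 + 142765))/15.548 = (25.506 + 378.7)/15.548 = 25.997 mm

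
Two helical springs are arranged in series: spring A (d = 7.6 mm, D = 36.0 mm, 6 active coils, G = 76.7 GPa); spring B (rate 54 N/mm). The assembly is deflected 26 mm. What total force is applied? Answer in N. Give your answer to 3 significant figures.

953 N

k_A = Gd⁴/(8D³N_a) = (76.7×10³)(7.6⁴)/(8·36.0³·6) = 114.26 N/mm
Series: 1/k_eq = 1/114.26 + 1/54 = 0.02727; k_eq = 36.67 N/mm
F = k_eq·δ = 36.67·26 = 953.42 N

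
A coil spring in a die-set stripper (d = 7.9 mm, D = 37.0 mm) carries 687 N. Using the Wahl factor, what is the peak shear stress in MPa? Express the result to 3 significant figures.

Spring index C = D/d = 37.0/7.9 = 4.6835
K_W = (4C−1)/(4C−4) + 0.615/C = 17.734/14.734 + 0.1313 = 1.3349
τ₀ = 8FD/(πd³) = 8·687·37.0/(π·7.9³) = 203352/1548.9 = 131.29 MPa
τ_max = K·τ₀ = 1.3349 × 131.29 = 175.26 MPa

175 MPa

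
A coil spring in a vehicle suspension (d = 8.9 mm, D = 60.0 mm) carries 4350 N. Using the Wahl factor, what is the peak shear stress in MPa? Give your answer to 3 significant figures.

Spring index C = D/d = 60.0/8.9 = 6.7416
K_W = (4C−1)/(4C−4) + 0.615/C = 25.966/22.966 + 0.0912 = 1.2219
τ₀ = 8FD/(πd³) = 8·4350·60.0/(π·8.9³) = 2.088e+06/2214.7 = 942.78 MPa
τ_max = K·τ₀ = 1.2219 × 942.78 = 1151.9 MPa

1150 MPa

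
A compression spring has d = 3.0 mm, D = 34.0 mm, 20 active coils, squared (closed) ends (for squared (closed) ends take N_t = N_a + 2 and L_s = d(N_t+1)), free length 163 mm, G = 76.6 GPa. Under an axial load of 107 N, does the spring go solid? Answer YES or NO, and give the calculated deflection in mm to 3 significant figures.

YES, δ = 108 mm

k = Gd⁴/(8D³N_a) = (76.6×10³)(3.0⁴)/(8·34.0³·20) = 0.98664 N/mm
N_t = 22; L_s = 3.0·23 = 69 mm; δ_solid = L₀ − L_s = 163 − 69 = 94 mm
δ = F/k = 107/0.98664 = 108.45 mm
δ ≥ δ_solid → spring goes solid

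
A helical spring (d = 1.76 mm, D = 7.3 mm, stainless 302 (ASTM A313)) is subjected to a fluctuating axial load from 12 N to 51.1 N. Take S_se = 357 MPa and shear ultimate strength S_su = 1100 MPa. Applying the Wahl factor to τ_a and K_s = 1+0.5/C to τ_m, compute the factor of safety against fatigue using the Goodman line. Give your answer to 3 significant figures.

C = D/d = 7.3/1.76 = 4.1477; K_W = (4C−1)/(4C−4)+0.615/C = 1.3865; K_s = 1+0.5/C = 1.1205
F_a = (F_max−F_min)/2 = 19.55 N; F_m = (F_max+F_min)/2 = 31.55 N
τ_a = K_W·8F_aD/(πd³) = 1.3865 × 66.661 = 92.428 MPa
τ_m = K_s·8F_mD/(πd³) = 1.1205 × 107.58 = 120.55 MPa
Goodman: 1/n_f = τ_a/S_se + τ_m/S_su = 92.428/357 + 120.55/1100 = 0.25890 + 0.10959 = 0.36849
n_f = 1/0.36849 = 2.714

2.71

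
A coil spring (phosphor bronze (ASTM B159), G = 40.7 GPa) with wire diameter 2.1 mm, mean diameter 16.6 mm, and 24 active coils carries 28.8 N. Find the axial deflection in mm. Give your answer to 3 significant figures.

32.0 mm

k = Gd⁴/(8D³N_a) = (40.7×10³)(2.1⁴)/(8·16.6³·24) = 0.90125 N/mm
δ = F/k = 28.8 / 0.90125 = 31.956 mm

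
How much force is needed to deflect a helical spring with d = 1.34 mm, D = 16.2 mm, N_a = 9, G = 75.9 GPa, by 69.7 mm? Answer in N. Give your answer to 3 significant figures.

k = Gd⁴/(8D³N_a) = (75.9×10³)(1.34⁴)/(8·16.2³·9) = 0.79944 N/mm
F = k·δ = 0.79944 × 69.7 = 55.721 N

55.7 N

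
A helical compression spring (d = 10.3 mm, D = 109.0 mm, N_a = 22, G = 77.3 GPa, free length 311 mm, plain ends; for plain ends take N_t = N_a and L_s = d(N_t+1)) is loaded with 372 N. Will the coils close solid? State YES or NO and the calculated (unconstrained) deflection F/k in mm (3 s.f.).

k = Gd⁴/(8D³N_a) = (77.3×10³)(10.3⁴)/(8·109.0³·22) = 3.8171 N/mm
N_t = 22; L_s = 10.3·23 = 236.9 mm; δ_solid = L₀ − L_s = 311 − 236.9 = 74.1 mm
δ = F/k = 372/3.8171 = 97.456 mm
δ ≥ δ_solid → spring goes solid

YES, δ = 97.5 mm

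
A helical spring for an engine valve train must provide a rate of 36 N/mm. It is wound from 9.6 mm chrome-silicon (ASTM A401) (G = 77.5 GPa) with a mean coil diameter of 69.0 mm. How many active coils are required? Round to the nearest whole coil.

N_a = Gd⁴/(8D³k) = (77.5×10³ × 9.6⁴)/(8 × 69.0³ × 36)
    = 6.58244e+08 / 9.46106e+07 = 6.957 → 7 coils

7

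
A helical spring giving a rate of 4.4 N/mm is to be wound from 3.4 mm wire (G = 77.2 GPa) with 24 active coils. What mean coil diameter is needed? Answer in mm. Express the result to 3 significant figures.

23.0 mm

D = (Gd⁴/(8N_a·k))^(1/3) = (77.2×10³·3.4⁴/(8·24·4.4))^(1/3)
  = (12211.8)^(1/3) = 23.0282 mm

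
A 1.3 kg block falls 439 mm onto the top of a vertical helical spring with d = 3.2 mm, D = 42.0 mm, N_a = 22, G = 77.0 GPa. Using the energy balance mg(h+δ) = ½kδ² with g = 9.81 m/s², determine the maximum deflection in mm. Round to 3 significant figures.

k = Gd⁴/(8D³N_a) = (77.0×10³)(3.2⁴)/(8·42.0³·22) = 0.6192 N/mm
W = mg = 1.3 × 9.81 = 12.753 N
½kδ² − Wδ − Wh = 0 → δ = (W + √(W² + 2kWh))/k
δ = (12.753 + √(162.64 + 6933.25))/0.6192 = (12.753 + 84.237)/0.6192 = 156.64 mm

157 mm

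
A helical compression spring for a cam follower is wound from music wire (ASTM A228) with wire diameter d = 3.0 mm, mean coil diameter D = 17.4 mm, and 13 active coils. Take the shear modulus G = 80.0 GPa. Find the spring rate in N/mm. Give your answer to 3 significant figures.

11.8 N/mm

k = Gd⁴/(8D³N_a) = (80.0×10³ × 3.0⁴) / (8 × 17.4³ × 13)
  = 6.48e+06 / 547874 = 11.828 N/mm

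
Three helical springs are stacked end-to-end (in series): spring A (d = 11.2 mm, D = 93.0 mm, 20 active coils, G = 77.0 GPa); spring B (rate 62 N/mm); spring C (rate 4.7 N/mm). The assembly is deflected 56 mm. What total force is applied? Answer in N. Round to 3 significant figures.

k_A = Gd⁴/(8D³N_a) = (77.0×10³)(11.2⁴)/(8·93.0³·20) = 9.4144 N/mm
Series: 1/k_eq = 1/9.4144 + 1/62 + 1/4.7 = 0.33511; k_eq = 2.9841 N/mm
F = k_eq·δ = 2.9841·56 = 167.11 N

167 N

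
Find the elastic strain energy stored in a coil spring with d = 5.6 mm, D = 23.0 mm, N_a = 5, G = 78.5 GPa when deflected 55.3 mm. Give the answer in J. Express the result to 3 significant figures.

243 J

k = Gd⁴/(8D³N_a) = (78.5×10³)(5.6⁴)/(8·23.0³·5) = 158.63 N/mm
U = ½kδ² = 0.5 × 158.63 × 55.3² = 2.4255e+05 N·mm = 242.55 J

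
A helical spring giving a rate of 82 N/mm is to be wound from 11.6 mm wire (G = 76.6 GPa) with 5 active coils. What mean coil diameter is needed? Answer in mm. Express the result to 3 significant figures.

75.1 mm

D = (Gd⁴/(8N_a·k))^(1/3) = (76.6×10³·11.6⁴/(8·5·82))^(1/3)
  = (422851)^(1/3) = 75.0578 mm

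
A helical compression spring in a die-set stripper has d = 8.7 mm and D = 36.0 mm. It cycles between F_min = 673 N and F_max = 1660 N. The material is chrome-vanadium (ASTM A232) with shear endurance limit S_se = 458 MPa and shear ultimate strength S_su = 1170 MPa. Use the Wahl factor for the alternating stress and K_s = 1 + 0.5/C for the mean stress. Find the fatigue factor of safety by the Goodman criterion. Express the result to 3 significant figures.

2.75

C = D/d = 36.0/8.7 = 4.1379; K_W = (4C−1)/(4C−4)+0.615/C = 1.3876; K_s = 1+0.5/C = 1.1208
F_a = (F_max−F_min)/2 = 493.5 N; F_m = (F_max+F_min)/2 = 1166.5 N
τ_a = K_W·8F_aD/(πd³) = 1.3876 × 68.702 = 95.334 MPa
τ_m = K_s·8F_mD/(πd³) = 1.1208 × 162.39 = 182.02 MPa
Goodman: 1/n_f = τ_a/S_se + τ_m/S_su = 95.334/458 + 182.02/1170 = 0.20815 + 0.15557 = 0.36372
n_f = 1/0.36372 = 2.749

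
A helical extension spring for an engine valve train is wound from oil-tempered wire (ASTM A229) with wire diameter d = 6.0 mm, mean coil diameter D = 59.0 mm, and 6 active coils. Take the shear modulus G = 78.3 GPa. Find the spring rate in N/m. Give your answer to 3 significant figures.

10300 N/m

k = Gd⁴/(8D³N_a) = (78.3×10³ × 6.0⁴) / (8 × 59.0³ × 6)
  = 1.01477e+08 / 9.85819e+06 = 10.294 N/mm = 10294 N/m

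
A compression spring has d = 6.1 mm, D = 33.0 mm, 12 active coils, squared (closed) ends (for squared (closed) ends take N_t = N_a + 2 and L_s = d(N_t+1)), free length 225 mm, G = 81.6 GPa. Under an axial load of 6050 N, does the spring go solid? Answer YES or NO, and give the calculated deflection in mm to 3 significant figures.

YES, δ = 185 mm

k = Gd⁴/(8D³N_a) = (81.6×10³)(6.1⁴)/(8·33.0³·12) = 32.749 N/mm
N_t = 14; L_s = 6.1·15 = 91.5 mm; δ_solid = L₀ − L_s = 225 − 91.5 = 133.5 mm
δ = F/k = 6050/32.749 = 184.74 mm
δ ≥ δ_solid → spring goes solid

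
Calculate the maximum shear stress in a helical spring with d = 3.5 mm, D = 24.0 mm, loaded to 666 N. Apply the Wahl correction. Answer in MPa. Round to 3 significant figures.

Spring index C = D/d = 24.0/3.5 = 6.8571
K_W = (4C−1)/(4C−4) + 0.615/C = 26.429/23.429 + 0.0897 = 1.2177
τ₀ = 8FD/(πd³) = 8·666·24.0/(π·3.5³) = 127872/134.7 = 949.34 MPa
τ_max = K·τ₀ = 1.2177 × 949.34 = 1156 MPa

1160 MPa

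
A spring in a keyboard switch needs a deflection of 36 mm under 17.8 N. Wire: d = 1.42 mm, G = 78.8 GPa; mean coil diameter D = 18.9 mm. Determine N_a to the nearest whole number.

Required rate k = F/δ = 17.8/36 = 0.49444 N/mm
N_a = Gd⁴/(8D³k) = (78.8×10³ × 1.42⁴)/(8 × 18.9³ × 0.49444)
    = 320390 / 26705 = 12 → 12 coils

12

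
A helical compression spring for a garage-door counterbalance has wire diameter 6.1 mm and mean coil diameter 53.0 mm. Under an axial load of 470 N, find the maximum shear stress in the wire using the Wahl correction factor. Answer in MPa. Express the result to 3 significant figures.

327 MPa

Spring index C = D/d = 53.0/6.1 = 8.6885
K_W = (4C−1)/(4C−4) + 0.615/C = 33.754/30.754 + 0.0708 = 1.1683
τ₀ = 8FD/(πd³) = 8·470·53.0/(π·6.1³) = 199280/713.08 = 279.46 MPa
τ_max = K·τ₀ = 1.1683 × 279.46 = 326.51 MPa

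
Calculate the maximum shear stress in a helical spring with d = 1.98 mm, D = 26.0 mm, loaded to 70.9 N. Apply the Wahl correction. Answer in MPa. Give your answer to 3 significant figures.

670 MPa

Spring index C = D/d = 26.0/1.98 = 13.1313
K_W = (4C−1)/(4C−4) + 0.615/C = 51.525/48.525 + 0.0468 = 1.1087
τ₀ = 8FD/(πd³) = 8·70.9·26.0/(π·1.98³) = 14747.2/24.386 = 604.73 MPa
τ_max = K·τ₀ = 1.1087 × 604.73 = 670.44 MPa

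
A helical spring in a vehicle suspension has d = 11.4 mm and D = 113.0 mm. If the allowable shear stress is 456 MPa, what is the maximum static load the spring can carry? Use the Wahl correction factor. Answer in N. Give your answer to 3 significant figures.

C = D/d = 113.0/11.4 = 9.9123
K_W = (4C−1)/(4C−4) + 0.615/C = 38.649/35.649 + 0.0620 = 1.1462
τ_max = K·8FD/(πd³) → F_max = τ_allow·πd³/(8DK)
F_max = 456·π·11.4³/(8·113.0·1.1462) = 2.1224e+06/1036.2 = 2048.3 N

2050 N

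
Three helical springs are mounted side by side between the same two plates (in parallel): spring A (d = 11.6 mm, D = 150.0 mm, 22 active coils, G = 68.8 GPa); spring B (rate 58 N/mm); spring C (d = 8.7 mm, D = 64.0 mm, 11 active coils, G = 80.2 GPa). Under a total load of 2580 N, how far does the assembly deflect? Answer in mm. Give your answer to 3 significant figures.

k_A = Gd⁴/(8D³N_a) = (68.8×10³)(11.6⁴)/(8·150.0³·22) = 2.0972 N/mm
k_C = Gd⁴/(8D³N_a) = (80.2×10³)(8.7⁴)/(8·64.0³·11) = 19.917 N/mm
Parallel: k_eq = 2.0972 + 58 + 19.917 = 80.014 N/mm
δ = F/k_eq = 2580/80.014 = 32.244 mm

32.2 mm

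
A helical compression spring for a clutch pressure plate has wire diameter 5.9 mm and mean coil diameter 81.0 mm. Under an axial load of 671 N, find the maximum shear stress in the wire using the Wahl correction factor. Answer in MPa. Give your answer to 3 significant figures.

Spring index C = D/d = 81.0/5.9 = 13.7288
K_W = (4C−1)/(4C−4) + 0.615/C = 53.915/50.915 + 0.0448 = 1.1037
τ₀ = 8FD/(πd³) = 8·671·81.0/(π·5.9³) = 434808/645.22 = 673.89 MPa
τ_max = K·τ₀ = 1.1037 × 673.89 = 743.79 MPa

744 MPa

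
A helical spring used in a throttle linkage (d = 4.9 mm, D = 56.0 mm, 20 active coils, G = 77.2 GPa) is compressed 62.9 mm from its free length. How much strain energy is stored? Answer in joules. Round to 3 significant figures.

k = Gd⁴/(8D³N_a) = (77.2×10³)(4.9⁴)/(8·56.0³·20) = 1.5839 N/mm
U = ½kδ² = 0.5 × 1.5839 × 62.9² = 3133.2 N·mm = 3.1332 J

3.13 J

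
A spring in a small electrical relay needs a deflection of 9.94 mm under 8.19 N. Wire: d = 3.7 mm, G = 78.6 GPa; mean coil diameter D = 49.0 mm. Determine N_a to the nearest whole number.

19

Required rate k = F/δ = 8.19/9.94 = 0.82394 N/mm
N_a = Gd⁴/(8D³k) = (78.6×10³ × 3.7⁴)/(8 × 49.0³ × 0.82394)
    = 1.47309e+07 / 775489 = 19 → 19 coils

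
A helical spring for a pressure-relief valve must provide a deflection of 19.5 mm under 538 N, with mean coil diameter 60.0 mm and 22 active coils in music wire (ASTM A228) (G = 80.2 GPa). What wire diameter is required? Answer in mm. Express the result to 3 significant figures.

Required rate k = F/δ = 538/19.5 = 27.59 N/mm
d = (8D³N_a·k / G)^(1/4) = (8·60.0³·22·27.59 / (80.2×10³))^0.25
  = (13078)^0.25 = 10.6939 mm

10.7 mm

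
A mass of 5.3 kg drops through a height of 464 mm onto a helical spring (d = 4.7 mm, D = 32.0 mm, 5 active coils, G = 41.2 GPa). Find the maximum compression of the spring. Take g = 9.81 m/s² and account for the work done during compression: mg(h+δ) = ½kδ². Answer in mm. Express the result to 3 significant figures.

k = Gd⁴/(8D³N_a) = (41.2×10³)(4.7⁴)/(8·32.0³·5) = 15.338 N/mm
W = mg = 5.3 × 9.81 = 51.993 N
½kδ² − Wδ − Wh = 0 → δ = (W + √(W² + 2kWh))/k
δ = (51.993 + √(2703.3 + 740068))/15.338 = (51.993 + 861.84)/15.338 = 59.578 mm

59.6 mm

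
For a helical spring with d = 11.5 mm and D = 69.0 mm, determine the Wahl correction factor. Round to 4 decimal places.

1.2525

C = D/d = 69.0/11.5 = 6.0000
K_W = (4C−1)/(4C−4) + 0.615/C = 23.000/20.000 + 0.1025 = 1.2525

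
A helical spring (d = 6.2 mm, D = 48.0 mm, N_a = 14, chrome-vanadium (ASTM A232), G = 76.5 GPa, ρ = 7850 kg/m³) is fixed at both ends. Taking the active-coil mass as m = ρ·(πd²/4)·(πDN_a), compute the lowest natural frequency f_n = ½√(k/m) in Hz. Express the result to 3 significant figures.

k = Gd⁴/(8D³N_a) = (76.5×10³)(6.2⁴)/(8·48.0³·14) = 9.1261 N/mm = 9126.1 N/m
Wire length L = πDN_a = π·48.0·14 = 2111.2 mm
m = ρ·(πd²/4)·L = 7850 × 30.191×10⁻⁶ m² × 2.1112 m = 0.50034 kg
f_n = ½√(k/m) = 0.5·√(9126.1/0.50034) = 0.5·√(18240) = 67.528 Hz

67.5 Hz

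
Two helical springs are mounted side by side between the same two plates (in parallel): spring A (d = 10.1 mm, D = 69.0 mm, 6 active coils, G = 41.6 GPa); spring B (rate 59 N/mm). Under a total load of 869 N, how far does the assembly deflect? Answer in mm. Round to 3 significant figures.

10.1 mm

k_A = Gd⁴/(8D³N_a) = (41.6×10³)(10.1⁴)/(8·69.0³·6) = 27.453 N/mm
Parallel: k_eq = 27.453 + 59 = 86.453 N/mm
δ = F/k_eq = 869/86.453 = 10.052 mm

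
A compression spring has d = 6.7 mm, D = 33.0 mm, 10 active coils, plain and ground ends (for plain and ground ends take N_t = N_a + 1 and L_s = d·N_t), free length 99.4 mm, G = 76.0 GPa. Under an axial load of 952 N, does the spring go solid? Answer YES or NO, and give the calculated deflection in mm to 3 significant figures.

NO, δ = 17.9 mm

k = Gd⁴/(8D³N_a) = (76.0×10³)(6.7⁴)/(8·33.0³·10) = 53.27 N/mm
N_t = 11; L_s = 6.7·11 = 73.7 mm; δ_solid = L₀ − L_s = 99.4 − 73.7 = 25.7 mm
δ = F/k = 952/53.27 = 17.871 mm
δ < δ_solid → spring does not go solid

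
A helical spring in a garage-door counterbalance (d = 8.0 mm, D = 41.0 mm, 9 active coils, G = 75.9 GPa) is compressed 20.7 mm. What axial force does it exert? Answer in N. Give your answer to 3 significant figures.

1300 N

k = Gd⁴/(8D³N_a) = (75.9×10³)(8.0⁴)/(8·41.0³·9) = 62.65 N/mm
F = k·δ = 62.65 × 20.7 = 1296.8 N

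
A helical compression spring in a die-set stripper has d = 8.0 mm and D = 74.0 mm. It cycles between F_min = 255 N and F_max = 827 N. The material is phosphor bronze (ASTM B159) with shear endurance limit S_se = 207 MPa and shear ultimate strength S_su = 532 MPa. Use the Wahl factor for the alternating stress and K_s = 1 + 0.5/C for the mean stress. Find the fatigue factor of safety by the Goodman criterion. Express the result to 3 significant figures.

C = D/d = 74.0/8.0 = 9.2500; K_W = (4C−1)/(4C−4)+0.615/C = 1.1574; K_s = 1+0.5/C = 1.0541
F_a = (F_max−F_min)/2 = 286 N; F_m = (F_max+F_min)/2 = 541 N
τ_a = K_W·8F_aD/(πd³) = 1.1574 × 105.26 = 121.83 MPa
τ_m = K_s·8F_mD/(πd³) = 1.0541 × 199.11 = 209.88 MPa
Goodman: 1/n_f = τ_a/S_se + τ_m/S_su = 121.83/207 + 209.88/532 = 0.58854 + 0.39450 = 0.98305
n_f = 1/0.98305 = 1.017

1.02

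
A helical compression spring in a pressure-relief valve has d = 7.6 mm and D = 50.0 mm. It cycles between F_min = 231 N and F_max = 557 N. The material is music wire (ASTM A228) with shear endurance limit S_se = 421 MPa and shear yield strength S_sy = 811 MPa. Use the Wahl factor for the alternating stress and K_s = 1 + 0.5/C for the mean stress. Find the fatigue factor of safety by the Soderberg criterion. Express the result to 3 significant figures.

C = D/d = 50.0/7.6 = 6.5789; K_W = (4C−1)/(4C−4)+0.615/C = 1.2279; K_s = 1+0.5/C = 1.0760
F_a = (F_max−F_min)/2 = 163 N; F_m = (F_max+F_min)/2 = 394 N
τ_a = K_W·8F_aD/(πd³) = 1.2279 × 47.278 = 58.053 MPa
τ_m = K_s·8F_mD/(πd³) = 1.0760 × 114.28 = 122.96 MPa
Soderberg: 1/n_f = τ_a/S_se + τ_m/S_sy = 58.053/421 + 122.96/811 = 0.13789 + 0.15162 = 0.28951
n_f = 1/0.28951 = 3.454

3.45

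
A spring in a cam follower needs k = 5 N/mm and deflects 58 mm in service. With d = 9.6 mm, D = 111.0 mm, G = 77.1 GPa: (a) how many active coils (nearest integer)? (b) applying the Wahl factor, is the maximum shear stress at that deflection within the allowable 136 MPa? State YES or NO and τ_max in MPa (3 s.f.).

(a) 12 coils; (b) YES, τ_max = 104 MPa

N_a = Gd⁴/(8D³k) = (77.1×10³)(9.6⁴)/(8·111.0³·5) = 11.97 → N_a = 12
Actual rate k = Gd⁴/(8D³·12) = 4.9877 N/mm
Working load F = kδ = 4.9877·58 = 289.29 N
C = 111.0/9.6 = 11.5625; K_W = (4C−1)/(4C−4)+0.615/C = 1.1242
τ_max = K_W·8FD/(πd³) = 1.1242·92.422 = 103.9 MPa
τ_max ≤ 136 MPa → acceptable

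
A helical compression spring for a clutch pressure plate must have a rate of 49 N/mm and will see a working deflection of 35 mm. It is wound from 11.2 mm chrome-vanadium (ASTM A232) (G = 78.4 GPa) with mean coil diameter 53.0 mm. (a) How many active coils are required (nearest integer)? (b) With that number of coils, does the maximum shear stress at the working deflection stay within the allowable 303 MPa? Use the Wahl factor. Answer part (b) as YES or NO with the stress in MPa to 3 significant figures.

N_a = Gd⁴/(8D³k) = (78.4×10³)(11.2⁴)/(8·53.0³·49) = 21.14 → N_a = 21
Actual rate k = Gd⁴/(8D³·21) = 49.323 N/mm
Working load F = kδ = 49.323·35 = 1726.3 N
C = 53.0/11.2 = 4.7321; K_W = (4C−1)/(4C−4)+0.615/C = 1.3309
τ_max = K_W·8FD/(πd³) = 1.3309·165.84 = 220.72 MPa
τ_max ≤ 303 MPa → acceptable

(a) 21 coils; (b) YES, τ_max = 221 MPa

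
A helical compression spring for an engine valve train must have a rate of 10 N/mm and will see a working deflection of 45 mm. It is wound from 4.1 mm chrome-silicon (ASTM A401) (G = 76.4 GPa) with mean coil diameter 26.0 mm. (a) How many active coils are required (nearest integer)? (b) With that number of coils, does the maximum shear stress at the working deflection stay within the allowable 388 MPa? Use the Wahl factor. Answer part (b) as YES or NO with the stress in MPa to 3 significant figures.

(a) 15 coils; (b) NO, τ_max = 548 MPa

N_a = Gd⁴/(8D³k) = (76.4×10³)(4.1⁴)/(8·26.0³·10) = 15.35 → N_a = 15
Actual rate k = Gd⁴/(8D³·15) = 10.236 N/mm
Working load F = kδ = 10.236·45 = 460.62 N
C = 26.0/4.1 = 6.3415; K_W = (4C−1)/(4C−4)+0.615/C = 1.2374
τ_max = K_W·8FD/(πd³) = 1.2374·442.49 = 547.53 MPa
τ_max > 388 MPa → exceeds allowable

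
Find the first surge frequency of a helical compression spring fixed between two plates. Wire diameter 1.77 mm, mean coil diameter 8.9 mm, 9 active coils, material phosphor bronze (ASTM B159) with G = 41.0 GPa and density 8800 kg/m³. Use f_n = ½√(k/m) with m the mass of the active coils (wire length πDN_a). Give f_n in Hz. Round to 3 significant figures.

k = Gd⁴/(8D³N_a) = (41.0×10³)(1.77⁴)/(8·8.9³·9) = 7.9282 N/mm = 7928.2 N/m
Wire length L = πDN_a = π·8.9·9 = 251.64 mm
m = ρ·(πd²/4)·L = 8800 × 2.4606×10⁻⁶ m² × 0.25164 m = 0.0054488 kg
f_n = ½√(k/m) = 0.5·√(7928.2/0.0054488) = 0.5·√(1.455e+06) = 603.12 Hz

603 Hz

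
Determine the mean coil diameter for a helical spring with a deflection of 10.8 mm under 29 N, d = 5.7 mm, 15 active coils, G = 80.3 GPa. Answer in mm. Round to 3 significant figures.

64.1 mm

Required rate k = F/δ = 29/10.8 = 2.6852 N/mm
D = (Gd⁴/(8N_a·k))^(1/3) = (80.3×10³·5.7⁴/(8·15·2.6852))^(1/3)
  = (263063)^(1/3) = 64.0747 mm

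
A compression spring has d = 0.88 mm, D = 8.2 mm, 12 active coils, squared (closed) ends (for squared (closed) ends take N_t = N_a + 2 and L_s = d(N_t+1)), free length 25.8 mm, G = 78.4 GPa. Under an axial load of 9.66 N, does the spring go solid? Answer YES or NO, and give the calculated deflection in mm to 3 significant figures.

NO, δ = 10.9 mm

k = Gd⁴/(8D³N_a) = (78.4×10³)(0.88⁴)/(8·8.2³·12) = 0.88825 N/mm
N_t = 14; L_s = 0.88·15 = 13.2 mm; δ_solid = L₀ − L_s = 25.8 − 13.2 = 12.6 mm
δ = F/k = 9.66/0.88825 = 10.875 mm
δ < δ_solid → spring does not go solid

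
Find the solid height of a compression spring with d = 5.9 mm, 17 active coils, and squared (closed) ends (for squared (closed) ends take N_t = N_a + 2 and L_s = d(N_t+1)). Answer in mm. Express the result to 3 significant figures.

118 mm

squared (closed) ends: N_t = N_a + 2 = 17 + 2 = 19
L_s = d·(N_t+1) = 5.9 × 20 = 118 mm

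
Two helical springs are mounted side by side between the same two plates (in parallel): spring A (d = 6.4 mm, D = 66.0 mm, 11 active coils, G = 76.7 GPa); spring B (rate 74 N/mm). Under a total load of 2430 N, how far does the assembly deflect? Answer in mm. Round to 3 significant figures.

30.7 mm

k_A = Gd⁴/(8D³N_a) = (76.7×10³)(6.4⁴)/(8·66.0³·11) = 5.0863 N/mm
Parallel: k_eq = 5.0863 + 74 = 79.086 N/mm
δ = F/k_eq = 2430/79.086 = 30.726 mm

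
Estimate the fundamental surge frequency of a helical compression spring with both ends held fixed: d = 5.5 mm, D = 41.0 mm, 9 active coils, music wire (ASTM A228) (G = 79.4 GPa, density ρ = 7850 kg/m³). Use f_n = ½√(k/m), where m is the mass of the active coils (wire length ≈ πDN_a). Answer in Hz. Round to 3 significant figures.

k = Gd⁴/(8D³N_a) = (79.4×10³)(5.5⁴)/(8·41.0³·9) = 14.642 N/mm = 14642 N/m
Wire length L = πDN_a = π·41.0·9 = 1159.2 mm
m = ρ·(πd²/4)·L = 7850 × 23.758×10⁻⁶ m² × 1.1592 m = 0.2162 kg
f_n = ½√(k/m) = 0.5·√(14642/0.2162) = 0.5·√(67721) = 130.12 Hz

130 Hz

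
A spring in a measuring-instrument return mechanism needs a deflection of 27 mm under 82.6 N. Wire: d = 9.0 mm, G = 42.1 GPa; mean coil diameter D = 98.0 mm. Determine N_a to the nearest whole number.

12

Required rate k = F/δ = 82.6/27 = 3.0593 N/mm
N_a = Gd⁴/(8D³k) = (42.1×10³ × 9.0⁴)/(8 × 98.0³ × 3.0593)
    = 2.76218e+08 / 2.30348e+07 = 11.99 → 12 coils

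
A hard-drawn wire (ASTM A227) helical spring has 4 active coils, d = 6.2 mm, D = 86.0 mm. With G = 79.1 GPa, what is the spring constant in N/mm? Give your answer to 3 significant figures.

k = Gd⁴/(8D³N_a) = (79.1×10³ × 6.2⁴) / (8 × 86.0³ × 4)
  = 1.16881e+08 / 2.03538e+07 = 5.7425 N/mm

5.74 N/mm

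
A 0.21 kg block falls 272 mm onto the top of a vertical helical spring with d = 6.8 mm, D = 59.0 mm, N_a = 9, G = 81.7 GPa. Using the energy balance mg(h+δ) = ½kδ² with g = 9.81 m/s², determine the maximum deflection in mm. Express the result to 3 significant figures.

9.92 mm

k = Gd⁴/(8D³N_a) = (81.7×10³)(6.8⁴)/(8·59.0³·9) = 11.813 N/mm
W = mg = 0.21 × 9.81 = 2.0601 N
½kδ² − Wδ − Wh = 0 → δ = (W + √(W² + 2kWh))/k
δ = (2.0601 + √(4.244 + 13239))/11.813 = (2.0601 + 115.08)/11.813 = 9.916 mm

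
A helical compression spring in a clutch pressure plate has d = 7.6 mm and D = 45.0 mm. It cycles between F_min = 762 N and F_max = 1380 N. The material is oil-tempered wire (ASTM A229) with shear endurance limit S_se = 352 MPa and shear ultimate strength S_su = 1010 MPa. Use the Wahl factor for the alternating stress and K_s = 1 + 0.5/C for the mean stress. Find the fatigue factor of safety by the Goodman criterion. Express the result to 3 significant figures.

C = D/d = 45.0/7.6 = 5.9211; K_W = (4C−1)/(4C−4)+0.615/C = 1.2563; K_s = 1+0.5/C = 1.0844
F_a = (F_max−F_min)/2 = 309 N; F_m = (F_max+F_min)/2 = 1071 N
τ_a = K_W·8F_aD/(πd³) = 1.2563 × 80.662 = 101.33 MPa
τ_m = K_s·8F_mD/(πd³) = 1.0844 × 279.58 = 303.19 MPa
Goodman: 1/n_f = τ_a/S_se + τ_m/S_su = 101.33/352 + 303.19/1010 = 0.28788 + 0.30018 = 0.58806
n_f = 1/0.58806 = 1.7

1.70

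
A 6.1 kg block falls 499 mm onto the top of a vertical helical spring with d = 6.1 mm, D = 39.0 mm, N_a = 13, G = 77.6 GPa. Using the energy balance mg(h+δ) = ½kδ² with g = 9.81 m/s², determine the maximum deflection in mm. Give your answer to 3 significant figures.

62.1 mm

k = Gd⁴/(8D³N_a) = (77.6×10³)(6.1⁴)/(8·39.0³·13) = 17.416 N/mm
W = mg = 6.1 × 9.81 = 59.841 N
½kδ² − Wδ − Wh = 0 → δ = (W + √(W² + 2kWh))/k
δ = (59.841 + √(3580.9 + 1.04012e+06))/17.416 = (59.841 + 1021.6)/17.416 = 62.095 mm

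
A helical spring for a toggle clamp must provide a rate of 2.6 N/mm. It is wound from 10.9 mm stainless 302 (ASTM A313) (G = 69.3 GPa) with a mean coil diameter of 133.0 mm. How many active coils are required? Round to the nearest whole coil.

N_a = Gd⁴/(8D³k) = (69.3×10³ × 10.9⁴)/(8 × 133.0³ × 2.6)
    = 9.78226e+08 / 4.89348e+07 = 19.99 → 20 coils

20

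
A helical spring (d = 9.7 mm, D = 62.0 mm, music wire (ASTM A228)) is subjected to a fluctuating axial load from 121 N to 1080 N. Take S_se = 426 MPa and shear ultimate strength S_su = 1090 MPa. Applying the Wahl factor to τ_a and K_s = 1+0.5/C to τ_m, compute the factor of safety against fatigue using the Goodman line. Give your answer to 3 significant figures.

2.91

C = D/d = 62.0/9.7 = 6.3918; K_W = (4C−1)/(4C−4)+0.615/C = 1.2353; K_s = 1+0.5/C = 1.0782
F_a = (F_max−F_min)/2 = 479.5 N; F_m = (F_max+F_min)/2 = 600.5 N
τ_a = K_W·8F_aD/(πd³) = 1.2353 × 82.948 = 102.47 MPa
τ_m = K_s·8F_mD/(πd³) = 1.0782 × 103.88 = 112.01 MPa
Goodman: 1/n_f = τ_a/S_se + τ_m/S_su = 102.47/426 + 112.01/1090 = 0.24053 + 0.10276 = 0.34329
n_f = 1/0.34329 = 2.913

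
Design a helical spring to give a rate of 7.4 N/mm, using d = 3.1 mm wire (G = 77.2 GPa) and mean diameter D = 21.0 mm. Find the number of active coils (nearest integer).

13

N_a = Gd⁴/(8D³k) = (77.2×10³ × 3.1⁴)/(8 × 21.0³ × 7.4)
    = 7.12958e+06 / 548251 = 13 → 13 coils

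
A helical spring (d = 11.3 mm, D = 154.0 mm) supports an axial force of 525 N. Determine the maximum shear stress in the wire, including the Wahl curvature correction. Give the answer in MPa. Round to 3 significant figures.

158 MPa

Spring index C = D/d = 154.0/11.3 = 13.6283
K_W = (4C−1)/(4C−4) + 0.615/C = 53.513/50.513 + 0.0451 = 1.1045
τ₀ = 8FD/(πd³) = 8·525·154.0/(π·11.3³) = 646800/4533 = 142.69 MPa
τ_max = K·τ₀ = 1.1045 × 142.69 = 157.6 MPa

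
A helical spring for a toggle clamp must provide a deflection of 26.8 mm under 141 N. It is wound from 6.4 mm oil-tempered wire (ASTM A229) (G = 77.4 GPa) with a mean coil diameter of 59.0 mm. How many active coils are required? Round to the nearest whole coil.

15

Required rate k = F/δ = 141/26.8 = 5.2612 N/mm
N_a = Gd⁴/(8D³k) = (77.4×10³ × 6.4⁴)/(8 × 59.0³ × 5.2612)
    = 1.29856e+08 / 8.64431e+06 = 15.02 → 15 coils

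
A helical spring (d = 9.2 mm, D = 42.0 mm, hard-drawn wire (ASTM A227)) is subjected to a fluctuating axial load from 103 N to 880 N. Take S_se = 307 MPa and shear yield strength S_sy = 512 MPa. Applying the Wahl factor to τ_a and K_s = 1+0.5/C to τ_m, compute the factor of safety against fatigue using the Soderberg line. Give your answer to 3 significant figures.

2.63

C = D/d = 42.0/9.2 = 4.5652; K_W = (4C−1)/(4C−4)+0.615/C = 1.3451; K_s = 1+0.5/C = 1.1095
F_a = (F_max−F_min)/2 = 388.5 N; F_m = (F_max+F_min)/2 = 491.5 N
τ_a = K_W·8F_aD/(πd³) = 1.3451 × 53.36 = 71.774 MPa
τ_m = K_s·8F_mD/(πd³) = 1.1095 × 67.507 = 74.901 MPa
Soderberg: 1/n_f = τ_a/S_se + τ_m/S_sy = 71.774/307 + 74.901/512 = 0.23379 + 0.14629 = 0.38008
n_f = 1/0.38008 = 2.631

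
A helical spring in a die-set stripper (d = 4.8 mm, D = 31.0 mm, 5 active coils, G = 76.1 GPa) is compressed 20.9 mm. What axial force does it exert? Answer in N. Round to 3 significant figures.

709 N

k = Gd⁴/(8D³N_a) = (76.1×10³)(4.8⁴)/(8·31.0³·5) = 33.9 N/mm
F = k·δ = 33.9 × 20.9 = 708.52 N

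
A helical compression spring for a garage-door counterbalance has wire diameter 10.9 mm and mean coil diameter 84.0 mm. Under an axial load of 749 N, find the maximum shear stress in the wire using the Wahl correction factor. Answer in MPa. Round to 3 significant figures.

147 MPa

Spring index C = D/d = 84.0/10.9 = 7.7064
K_W = (4C−1)/(4C−4) + 0.615/C = 29.826/26.826 + 0.0798 = 1.1916
τ₀ = 8FD/(πd³) = 8·749·84.0/(π·10.9³) = 503328/4068.5 = 123.71 MPa
τ_max = K·τ₀ = 1.1916 × 123.71 = 147.42 MPa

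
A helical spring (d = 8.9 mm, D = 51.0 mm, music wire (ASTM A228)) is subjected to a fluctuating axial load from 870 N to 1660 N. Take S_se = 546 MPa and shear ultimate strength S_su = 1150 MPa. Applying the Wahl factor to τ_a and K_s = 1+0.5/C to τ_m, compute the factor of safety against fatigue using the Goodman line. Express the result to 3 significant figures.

C = D/d = 51.0/8.9 = 5.7303; K_W = (4C−1)/(4C−4)+0.615/C = 1.2659; K_s = 1+0.5/C = 1.0873
F_a = (F_max−F_min)/2 = 395 N; F_m = (F_max+F_min)/2 = 1265 N
τ_a = K_W·8F_aD/(πd³) = 1.2659 × 72.767 = 92.115 MPa
τ_m = K_s·8F_mD/(πd³) = 1.0873 × 233.04 = 253.37 MPa
Goodman: 1/n_f = τ_a/S_se + τ_m/S_su = 92.115/546 + 253.37/1150 = 0.16871 + 0.22033 = 0.38903
n_f = 1/0.38903 = 2.57

2.57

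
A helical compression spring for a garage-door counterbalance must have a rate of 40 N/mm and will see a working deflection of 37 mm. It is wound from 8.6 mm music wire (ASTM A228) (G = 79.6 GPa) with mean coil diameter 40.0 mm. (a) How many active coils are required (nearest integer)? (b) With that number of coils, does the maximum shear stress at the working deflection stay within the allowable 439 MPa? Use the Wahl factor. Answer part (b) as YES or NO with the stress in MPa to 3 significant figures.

N_a = Gd⁴/(8D³k) = (79.6×10³)(8.6⁴)/(8·40.0³·40) = 21.26 → N_a = 21
Actual rate k = Gd⁴/(8D³·21) = 40.497 N/mm
Working load F = kδ = 40.497·37 = 1498.4 N
C = 40.0/8.6 = 4.6512; K_W = (4C−1)/(4C−4)+0.615/C = 1.3376
τ_max = K_W·8FD/(πd³) = 1.3376·239.95 = 320.97 MPa
τ_max ≤ 439 MPa → acceptable

(a) 21 coils; (b) YES, τ_max = 321 MPa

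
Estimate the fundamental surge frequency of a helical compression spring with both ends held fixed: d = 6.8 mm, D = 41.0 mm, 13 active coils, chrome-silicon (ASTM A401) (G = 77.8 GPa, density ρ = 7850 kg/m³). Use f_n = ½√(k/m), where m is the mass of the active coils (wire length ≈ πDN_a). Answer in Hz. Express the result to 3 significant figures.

110 Hz

k = Gd⁴/(8D³N_a) = (77.8×10³)(6.8⁴)/(8·41.0³·13) = 23.208 N/mm = 23208 N/m
Wire length L = πDN_a = π·41.0·13 = 1674.5 mm
m = ρ·(πd²/4)·L = 7850 × 36.317×10⁻⁶ m² × 1.6745 m = 0.47737 kg
f_n = ½√(k/m) = 0.5·√(23208/0.47737) = 0.5·√(48616) = 110.24 Hz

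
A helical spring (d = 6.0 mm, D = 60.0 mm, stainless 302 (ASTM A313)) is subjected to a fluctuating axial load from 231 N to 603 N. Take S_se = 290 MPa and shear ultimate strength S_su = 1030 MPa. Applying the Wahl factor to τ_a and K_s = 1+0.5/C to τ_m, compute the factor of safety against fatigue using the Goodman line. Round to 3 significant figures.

C = D/d = 60.0/6.0 = 10.0000; K_W = (4C−1)/(4C−4)+0.615/C = 1.1448; K_s = 1+0.5/C = 1.0500
F_a = (F_max−F_min)/2 = 186 N; F_m = (F_max+F_min)/2 = 417 N
τ_a = K_W·8F_aD/(πd³) = 1.1448 × 131.57 = 150.62 MPa
τ_m = K_s·8F_mD/(πd³) = 1.0500 × 294.97 = 309.72 MPa
Goodman: 1/n_f = τ_a/S_se + τ_m/S_su = 150.62/290 + 309.72/1030 = 0.51939 + 0.30069 = 0.82009
n_f = 1/0.82009 = 1.219

1.22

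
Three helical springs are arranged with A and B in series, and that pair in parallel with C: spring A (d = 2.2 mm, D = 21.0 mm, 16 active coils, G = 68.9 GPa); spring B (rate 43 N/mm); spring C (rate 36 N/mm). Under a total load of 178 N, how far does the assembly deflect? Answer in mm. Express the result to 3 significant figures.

4.77 mm

k_A = Gd⁴/(8D³N_a) = (68.9×10³)(2.2⁴)/(8·21.0³·16) = 1.3616 N/mm
Springs A,B series: k_AB = 1/(1/1.3616+1/43) = 1.3198 N/mm; parallel with C: k_eq = 1.3198+36 = 37.32 N/mm
δ = F/k_eq = 178/37.32 = 4.7696 mm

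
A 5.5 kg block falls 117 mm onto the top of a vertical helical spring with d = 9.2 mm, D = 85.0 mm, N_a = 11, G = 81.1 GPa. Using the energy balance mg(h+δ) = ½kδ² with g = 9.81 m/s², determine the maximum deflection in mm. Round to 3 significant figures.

39.7 mm

k = Gd⁴/(8D³N_a) = (81.1×10³)(9.2⁴)/(8·85.0³·11) = 10.751 N/mm
W = mg = 5.5 × 9.81 = 53.955 N
½kδ² − Wδ − Wh = 0 → δ = (W + √(W² + 2kWh))/k
δ = (53.955 + √(2911.1 + 135731))/10.751 = (53.955 + 372.35)/10.751 = 39.654 mm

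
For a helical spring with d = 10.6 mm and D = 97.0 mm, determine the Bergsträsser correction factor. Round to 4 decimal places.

1.1488

C = D/d = 97.0/10.6 = 9.1509
K_B = (4C+2)/(4C−3) = 38.604/33.604 = 1.1488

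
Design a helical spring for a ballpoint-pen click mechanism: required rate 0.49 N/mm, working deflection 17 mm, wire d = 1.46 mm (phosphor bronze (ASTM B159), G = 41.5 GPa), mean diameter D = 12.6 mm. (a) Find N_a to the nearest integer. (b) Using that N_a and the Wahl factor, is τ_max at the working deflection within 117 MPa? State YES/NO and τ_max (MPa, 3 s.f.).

(a) 24 coils; (b) YES, τ_max = 101 MPa

N_a = Gd⁴/(8D³k) = (41.5×10³)(1.46⁴)/(8·12.6³·0.49) = 24.05 → N_a = 24
Actual rate k = Gd⁴/(8D³·24) = 0.49096 N/mm
Working load F = kδ = 0.49096·17 = 8.3463 N
C = 12.6/1.46 = 8.6301; K_W = (4C−1)/(4C−4)+0.615/C = 1.1696
τ_max = K_W·8FD/(πd³) = 1.1696·86.049 = 100.64 MPa
τ_max ≤ 117 MPa → acceptable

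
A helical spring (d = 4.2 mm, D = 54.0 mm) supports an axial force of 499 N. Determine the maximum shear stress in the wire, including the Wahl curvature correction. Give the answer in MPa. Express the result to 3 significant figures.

1030 MPa

Spring index C = D/d = 54.0/4.2 = 12.8571
K_W = (4C−1)/(4C−4) + 0.615/C = 50.429/47.429 + 0.0478 = 1.1111
τ₀ = 8FD/(πd³) = 8·499·54.0/(π·4.2³) = 215568/232.75 = 926.16 MPa
τ_max = K·τ₀ = 1.1111 × 926.16 = 1029 MPa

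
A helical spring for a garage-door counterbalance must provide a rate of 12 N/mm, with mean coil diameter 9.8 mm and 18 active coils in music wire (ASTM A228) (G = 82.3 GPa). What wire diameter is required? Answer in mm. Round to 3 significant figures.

d = (8D³N_a·k / G)^(1/4) = (8·9.8³·18·12 / (82.3×10³))^0.25
  = (19.762)^0.25 = 2.1084 mm

2.11 mm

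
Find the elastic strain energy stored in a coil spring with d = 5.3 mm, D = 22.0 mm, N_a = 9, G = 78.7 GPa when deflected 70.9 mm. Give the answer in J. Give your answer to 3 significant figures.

k = Gd⁴/(8D³N_a) = (78.7×10³)(5.3⁴)/(8·22.0³·9) = 80.999 N/mm
U = ½kδ² = 0.5 × 80.999 × 70.9² = 2.0358e+05 N·mm = 203.58 J

204 J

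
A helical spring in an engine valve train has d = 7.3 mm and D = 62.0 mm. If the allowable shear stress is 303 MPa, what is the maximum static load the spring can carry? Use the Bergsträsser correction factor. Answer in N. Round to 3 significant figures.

643 N

C = D/d = 62.0/7.3 = 8.4932
K_B = (4C+2)/(4C−3) = 35.973/30.973 = 1.1614
τ_max = K·8FD/(πd³) → F_max = τ_allow·πd³/(8DK)
F_max = 303·π·7.3³/(8·62.0·1.1614) = 3.7031e+05/576.07 = 642.81 N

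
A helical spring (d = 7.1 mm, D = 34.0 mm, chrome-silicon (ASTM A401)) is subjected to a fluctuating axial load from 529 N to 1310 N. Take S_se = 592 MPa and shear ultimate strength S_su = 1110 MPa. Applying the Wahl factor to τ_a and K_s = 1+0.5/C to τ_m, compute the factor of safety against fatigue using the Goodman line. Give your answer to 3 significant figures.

C = D/d = 34.0/7.1 = 4.7887; K_W = (4C−1)/(4C−4)+0.615/C = 1.3264; K_s = 1+0.5/C = 1.1044
F_a = (F_max−F_min)/2 = 390.5 N; F_m = (F_max+F_min)/2 = 919.5 N
τ_a = K_W·8F_aD/(πd³) = 1.3264 × 94.464 = 125.29 MPa
τ_m = K_s·8F_mD/(πd³) = 1.1044 × 222.43 = 245.66 MPa
Goodman: 1/n_f = τ_a/S_se + τ_m/S_su = 125.29/592 + 245.66/1110 = 0.21165 + 0.22131 = 0.43296
n_f = 1/0.43296 = 2.31

2.31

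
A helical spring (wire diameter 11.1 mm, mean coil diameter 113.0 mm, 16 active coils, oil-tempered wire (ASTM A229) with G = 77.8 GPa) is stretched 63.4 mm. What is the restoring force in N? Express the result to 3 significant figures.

k = Gd⁴/(8D³N_a) = (77.8×10³)(11.1⁴)/(8·113.0³·16) = 6.3948 N/mm
F = k·δ = 6.3948 × 63.4 = 405.43 N

405 N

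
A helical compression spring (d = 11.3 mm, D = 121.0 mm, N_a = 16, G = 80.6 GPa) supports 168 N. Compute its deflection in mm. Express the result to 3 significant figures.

29.0 mm

k = Gd⁴/(8D³N_a) = (80.6×10³)(11.3⁴)/(8·121.0³·16) = 5.7954 N/mm
δ = F/k = 168 / 5.7954 = 28.989 mm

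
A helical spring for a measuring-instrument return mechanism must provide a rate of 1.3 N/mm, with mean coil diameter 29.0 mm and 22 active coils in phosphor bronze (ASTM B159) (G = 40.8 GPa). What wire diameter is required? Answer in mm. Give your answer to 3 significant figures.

d = (8D³N_a·k / G)^(1/4) = (8·29.0³·22·1.3 / (40.8×10³))^0.25
  = (136.77)^0.25 = 3.4198 mm

3.42 mm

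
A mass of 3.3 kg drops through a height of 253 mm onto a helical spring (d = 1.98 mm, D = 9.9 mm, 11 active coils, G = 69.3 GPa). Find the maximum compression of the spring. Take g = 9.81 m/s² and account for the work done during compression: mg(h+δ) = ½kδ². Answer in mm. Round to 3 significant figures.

k = Gd⁴/(8D³N_a) = (69.3×10³)(1.98⁴)/(8·9.9³·11) = 12.474 N/mm
W = mg = 3.3 × 9.81 = 32.373 N
½kδ² − Wδ − Wh = 0 → δ = (W + √(W² + 2kWh))/k
δ = (32.373 + √(1048 + 204333))/12.474 = (32.373 + 453.19)/12.474 = 38.926 mm

38.9 mm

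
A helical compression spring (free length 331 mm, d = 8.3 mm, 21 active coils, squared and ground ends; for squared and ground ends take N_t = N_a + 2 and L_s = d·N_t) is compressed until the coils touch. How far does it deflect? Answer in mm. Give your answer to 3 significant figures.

N_t = 23; L_s = 8.3·23 = 190.9 mm
δ_solid = L₀ − L_s = 331 − 190.9 = 140.1 mm

140 mm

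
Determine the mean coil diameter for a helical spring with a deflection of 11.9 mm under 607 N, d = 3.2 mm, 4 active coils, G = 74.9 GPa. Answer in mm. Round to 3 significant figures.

Required rate k = F/δ = 607/11.9 = 51.008 N/mm
D = (Gd⁴/(8N_a·k))^(1/3) = (74.9×10³·3.2⁴/(8·4·51.008))^(1/3)
  = (4811.61)^(1/3) = 16.8822 mm

16.9 mm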